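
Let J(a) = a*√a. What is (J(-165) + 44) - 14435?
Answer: -14391 - 165*I*√165 ≈ -14391.0 - 2119.5*I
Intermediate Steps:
J(a) = a^(3/2)
(J(-165) + 44) - 14435 = ((-165)^(3/2) + 44) - 14435 = (-165*I*√165 + 44) - 14435 = (44 - 165*I*√165) - 14435 = -14391 - 165*I*√165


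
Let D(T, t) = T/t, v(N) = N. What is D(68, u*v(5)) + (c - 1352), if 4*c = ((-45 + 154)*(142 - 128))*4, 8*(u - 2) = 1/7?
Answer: 102118/565 ≈ 180.74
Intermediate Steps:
u = 113/56 (u = 2 + (⅛)/7 = 2 + (⅛)*(⅐) = 2 + 1/56 = 113/56 ≈ 2.0179)
c = 1526 (c = (((-45 + 154)*(142 - 128))*4)/4 = ((109*14)*4)/4 = (1526*4)/4 = (¼)*6104 = 1526)
D(68, u*v(5)) + (c - 1352) = 68/(((113/56)*5)) + (1526 - 1352) = 68/(565/56) + 174 = 68*(56/565) + 174 = 3808/565 + 174 = 102118/565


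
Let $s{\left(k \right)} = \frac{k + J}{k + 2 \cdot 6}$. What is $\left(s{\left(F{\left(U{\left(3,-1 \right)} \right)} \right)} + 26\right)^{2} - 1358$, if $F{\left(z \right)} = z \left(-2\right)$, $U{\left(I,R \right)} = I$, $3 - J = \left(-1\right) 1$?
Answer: $- \frac{6293}{9} \approx -699.22$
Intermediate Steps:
$J = 4$ ($J = 3 - \left(-1\right) 1 = 3 - -1 = 3 + 1 = 4$)
$F{\left(z \right)} = - 2 z$
$s{\left(k \right)} = \frac{4 + k}{12 + k}$ ($s{\left(k \right)} = \frac{k + 4}{k + 2 \cdot 6} = \frac{4 + k}{k + 12} = \frac{4 + k}{12 + k}$)
$\left(s{\left(F{\left(U{\left(3,-1 \right)} \right)} \right)} + 26\right)^{2} - 1358 = \left(\frac{4 - 6}{12 - 6} + 26\right)^{2} - 1358 = \left(\frac{1}{6} \left(-2\right) + 26\right)^{2} - 1358 = \left(- \frac{1}{3} + 26\right)^{2} - 1358 = \left(\frac{77}{3}\right)^{2} - 1358 = \frac{5929}{9} - 1358 = - \frac{6293}{9}$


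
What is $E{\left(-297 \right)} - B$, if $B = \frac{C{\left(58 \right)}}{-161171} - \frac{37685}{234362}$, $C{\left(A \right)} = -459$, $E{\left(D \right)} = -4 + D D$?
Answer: $\frac{3331716794902887}{37772357902} \approx 88205.0$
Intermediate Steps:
$E{\left(D \right)} = -4 + D^{2}$
$B = - \frac{5966156977}{37772357902}$ ($B = - \frac{459}{-161171} - \frac{37685}{234362} = \left(-459\right) \left(- \frac{1}{161171}\right) - \frac{37685}{234362} = \frac{459}{161171} - \frac{37685}{234362} = - \frac{5966156977}{37772357902} \approx -0.15795$)
$E{\left(-297 \right)} - B = \left(-4 + \left(-297\right)^{2}\right) - - \frac{5966156977}{37772357902} = \left(-4 + 88209\right) + \frac{5966156977}{37772357902} = 88205 + \frac{5966156977}{37772357902} = \frac{3331716794902887}{37772357902}$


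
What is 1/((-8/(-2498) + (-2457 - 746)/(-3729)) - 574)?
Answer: -4657521/2669401591 ≈ -0.0017448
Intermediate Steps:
1/((-8/(-2498) + (-2457 - 746)/(-3729)) - 574) = 1/((-8*(-1/2498) - 3203*(-1/3729)) - 574) = 1/((4/1249 + 3203/3729) - 574) = 1/(4015463/4657521 - 574) = 1/(-2669401591/4657521) = -4657521/2669401591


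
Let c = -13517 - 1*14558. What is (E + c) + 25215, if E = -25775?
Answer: -28635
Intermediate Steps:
c = -28075 (c = -13517 - 14558 = -28075)
(E + c) + 25215 = (-25775 - 28075) + 25215 = -53850 + 25215 = -28635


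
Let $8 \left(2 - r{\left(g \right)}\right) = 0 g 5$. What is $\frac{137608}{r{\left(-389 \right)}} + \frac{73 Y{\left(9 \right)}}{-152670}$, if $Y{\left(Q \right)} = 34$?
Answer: $\frac{5252152099}{76335} \approx 68804.0$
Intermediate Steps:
$r{\left(g \right)} = 2$ ($r{\left(g \right)} = 2 - \frac{0 g 5}{8} = 2 - \frac{0 \cdot 5}{8} = 2 - 0 = 2 + 0 = 2$)
$\frac{137608}{r{\left(-389 \right)}} + \frac{73 Y{\left(9 \right)}}{-152670} = \frac{137608}{2} + \frac{73 \cdot 34}{-152670} = 137608 \cdot \frac{1}{2} + 2482 \left(- \frac{1}{152670}\right) = 68804 - \frac{1241}{76335} = \frac{5252152099}{76335}$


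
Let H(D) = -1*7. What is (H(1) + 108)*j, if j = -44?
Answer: -4444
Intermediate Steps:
H(D) = -7
(H(1) + 108)*j = (-7 + 108)*(-44) = 101*(-44) = -4444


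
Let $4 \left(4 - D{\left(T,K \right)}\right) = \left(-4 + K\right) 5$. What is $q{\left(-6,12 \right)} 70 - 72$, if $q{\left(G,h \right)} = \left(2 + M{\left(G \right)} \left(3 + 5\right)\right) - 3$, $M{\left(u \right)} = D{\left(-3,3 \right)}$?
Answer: $2798$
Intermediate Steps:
$D{\left(T,K \right)} = 9 - \frac{5 K}{4}$ ($D{\left(T,K \right)} = 4 - \frac{\left(-4 + K\right) 5}{4} = 4 - \frac{-20 + 5 K}{4} = 4 - \left(-5 + \frac{5 K}{4}\right) = 9 - \frac{5 K}{4}$)
$M{\left(u \right)} = \frac{21}{4}$ ($M{\left(u \right)} = 9 - \frac{15}{4} = \frac{21}{4}$)
$q{\left(G,h \right)} = 41$ ($q{\left(G,h \right)} = \left(2 + \frac{21 \left(3 + 5\right)}{4}\right) - 3 = \left(2 + \frac{21}{4} \cdot 8\right) - 3 = \left(2 + 42\right) - 3 = 44 - 3 = 41$)
$q{\left(-6,12 \right)} 70 - 72 = 41 \cdot 70 - 72 = 2870 - 72 = 2798$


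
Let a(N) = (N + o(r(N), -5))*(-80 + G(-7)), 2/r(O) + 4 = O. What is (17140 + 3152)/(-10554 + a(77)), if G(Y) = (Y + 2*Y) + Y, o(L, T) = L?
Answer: -246886/229621 ≈ -1.0752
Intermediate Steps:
r(O) = 2/(-4 + O)
G(Y) = 4*Y (G(Y) = 3*Y + Y = 4*Y)
a(N) = -216/(-4 + N) - 108*N (a(N) = (N + 2/(-4 + N))*(-80 + 4*(-7)) = (N + 2/(-4 + N))*(-80 - 28) = (N + 2/(-4 + N))*(-108) = -216/(-4 + N) - 108*N)
(17140 + 3152)/(-10554 + a(77)) = (17140 + 3152)/(-10554 + 108*(-2 - 1*77*(-4 + 77))/(-4 + 77)) = 20292/(-10554 + 108*(-2 - 1*77*73)/73) = 20292/(-10554 + 108*(1/73)*(-2 - 5621)) = 20292/(-10554 + 108*(1/73)*(-5623)) = 20292/(-10554 - 607284/73) = 20292/(-1377726/73) = 20292*(-73/1377726) = -246886/229621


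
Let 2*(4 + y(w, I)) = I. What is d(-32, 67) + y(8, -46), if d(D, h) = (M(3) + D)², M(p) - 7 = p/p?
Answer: 549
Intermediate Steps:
M(p) = 8 (M(p) = 7 + p/p = 7 + 1 = 8)
y(w, I) = -4 + I/2
d(D, h) = (8 + D)²
d(-32, 67) + y(8, -46) = (8 - 32)² + (-4 + (½)*(-46)) = (-24)² + (-4 - 23) = 576 - 27 = 549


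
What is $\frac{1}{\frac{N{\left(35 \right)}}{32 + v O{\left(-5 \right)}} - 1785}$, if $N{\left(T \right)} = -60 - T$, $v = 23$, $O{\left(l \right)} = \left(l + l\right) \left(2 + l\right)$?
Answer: $- \frac{38}{67835} \approx -0.00056018$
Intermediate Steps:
$O{\left(l \right)} = 2 l \left(2 + l\right)$
$\frac{1}{\frac{N{\left(35 \right)}}{32 + v O{\left(-5 \right)}} - 1785} = \frac{1}{\frac{-60 - 35}{32 + 23 \cdot 2 \left(-5\right) \left(2 - 5\right)} - 1785} = \frac{1}{\frac{-60 - 35}{32 + 23 \cdot 2 \left(-5\right) \left(-3\right)} - 1785} = \frac{1}{- \frac{95}{32 + 23 \cdot 30} - 1785} = \frac{1}{- \frac{95}{32 + 690} - 1785} = \frac{1}{- \frac{95}{722} - 1785} = \frac{1}{\left(-95\right) \frac{1}{722} - 1785} = \frac{1}{- \frac{5}{38} - 1785} = \frac{1}{- \frac{67835}{38}} = - \frac{38}{67835}$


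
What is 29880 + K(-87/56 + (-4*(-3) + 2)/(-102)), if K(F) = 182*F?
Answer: 6032743/204 ≈ 29572.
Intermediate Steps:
29880 + K(-87/56 + (-4*(-3) + 2)/(-102)) = 29880 + 182*(-87/56 + (-4*(-3) + 2)/(-102)) = 29880 + 182*(-87*1/56 + (12 + 2)*(-1/102)) = 29880 + 182*(-87/56 + 14*(-1/102)) = 29880 + 182*(-87/56 - 7/51) = 29880 + 182*(-4829/2856) = 29880 - 62777/204 = 6032743/204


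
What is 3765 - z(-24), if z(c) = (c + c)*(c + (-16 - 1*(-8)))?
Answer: 2229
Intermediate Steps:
z(c) = 2*c*(-8 + c) (z(c) = (2*c)*(c + (-16 + 8)) = (2*c)*(c - 8) = (2*c)*(-8 + c) = 2*c*(-8 + c))
3765 - z(-24) = 3765 - 2*(-24)*(-8 - 24) = 3765 - 2*(-24)*(-32) = 3765 - 1*1536 = 3765 - 1536 = 2229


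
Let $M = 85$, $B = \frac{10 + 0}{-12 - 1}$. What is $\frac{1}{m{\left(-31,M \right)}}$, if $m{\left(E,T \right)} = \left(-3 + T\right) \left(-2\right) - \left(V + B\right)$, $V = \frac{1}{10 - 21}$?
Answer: $- \frac{143}{23329} \approx -0.0061297$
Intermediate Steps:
$B = - \frac{10}{13}$ ($B = \frac{10}{-13} = 10 \left(- \frac{1}{13}\right) = - \frac{10}{13} \approx -0.76923$)
$V = - \frac{1}{11}$ ($V = \frac{1}{-11} = - \frac{1}{11} \approx -0.090909$)
$m{\left(E,T \right)} = \frac{981}{143} - 2 T$ ($m{\left(E,T \right)} = \left(-3 + T\right) \left(-2\right) - \left(- \frac{1}{11} - \frac{10}{13}\right) = \left(6 - 2 T\right) - - \frac{123}{143} = \left(6 - 2 T\right) + \frac{123}{143} = \frac{981}{143} - 2 T$)
$\frac{1}{m{\left(-31,M \right)}} = \frac{1}{\frac{981}{143} - 170} = \frac{1}{- \frac{23329}{143}} = - \frac{143}{23329}$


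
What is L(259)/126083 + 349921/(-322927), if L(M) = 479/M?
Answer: -1038789953064/958667425429 ≈ -1.0836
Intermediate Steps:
L(259)/126083 + 349921/(-322927) = (479/259)/126083 + 349921/(-322927) = (479*(1/259))*(1/126083) + 349921*(-1/322927) = (479/259)*(1/126083) - 31811/29357 = 479/32655497 - 31811/29357 = -1038789953064/958667425429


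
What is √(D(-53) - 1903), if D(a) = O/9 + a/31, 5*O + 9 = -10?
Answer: I*√411937145/465 ≈ 43.648*I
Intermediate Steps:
O = -19/5 (O = -9/5 + (⅕)*(-10) = -9/5 - 2 = -19/5 ≈ -3.8000)
D(a) = -19/45 + a/31 (D(a) = -19/5/9 + a/31 = -19/5*⅑ + a*(1/31) = -19/45 + a/31)
√(D(-53) - 1903) = √((-19/45 + (1/31)*(-53)) - 1903) = √((-19/45 - 53/31) - 1903) = √(-2974/1395 - 1903) = √(-2657659/1395) = I*√411937145/465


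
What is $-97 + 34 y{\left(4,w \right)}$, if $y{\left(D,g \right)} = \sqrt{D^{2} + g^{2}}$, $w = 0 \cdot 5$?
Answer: $39$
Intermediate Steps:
$w = 0$
$-97 + 34 y{\left(4,w \right)} = -97 + 34 \sqrt{4^{2} + 0^{2}} = -97 + 34 \sqrt{16 + 0} = -97 + 34 \sqrt{16} = -97 + 34 \cdot 4 = -97 + 136 = 39$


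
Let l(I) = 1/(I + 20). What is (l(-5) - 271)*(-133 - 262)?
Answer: 321056/3 ≈ 1.0702e+5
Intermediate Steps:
l(I) = 1/(20 + I)
(l(-5) - 271)*(-133 - 262) = (1/(20 - 5) - 271)*(-133 - 262) = (1/15 - 271)*(-395) = -4064/15*(-395) = 321056/3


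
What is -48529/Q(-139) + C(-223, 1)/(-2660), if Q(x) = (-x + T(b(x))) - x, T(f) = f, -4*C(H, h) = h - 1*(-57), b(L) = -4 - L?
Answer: -36880329/313880 ≈ -117.50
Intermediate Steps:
C(H, h) = -57/4 - h/4 (C(H, h) = -(h - 1*(-57))/4 = -(h + 57)/4 = -(57 + h)/4 = -57/4 - h/4)
Q(x) = -4 - 3*x (Q(x) = (-x + (-4 - x)) - x = (-4 - 2*x) - x = -4 - 3*x)
-48529/Q(-139) + C(-223, 1)/(-2660) = -48529/(-4 - 3*(-139)) + (-57/4 - ¼*1)/(-2660) = -48529/(-4 + 417) + (-57/4 - ¼)*(-1/2660) = -48529/413 - 29/2*(-1/2660) = -48529*1/413 + 29/5320 = -48529/413 + 29/5320 = -36880329/313880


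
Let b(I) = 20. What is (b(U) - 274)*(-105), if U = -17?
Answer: 26670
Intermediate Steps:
(b(U) - 274)*(-105) = (20 - 274)*(-105) = -254*(-105) = 26670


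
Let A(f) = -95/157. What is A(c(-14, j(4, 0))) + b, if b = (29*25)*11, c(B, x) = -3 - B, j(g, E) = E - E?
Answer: 1251980/157 ≈ 7974.4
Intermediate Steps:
j(g, E) = 0
A(f) = -95/157 (A(f) = -95*1/157 = -95/157)
b = 7975 (b = 725*11 = 7975)
A(c(-14, j(4, 0))) + b = -95/157 + 7975 = 1251980/157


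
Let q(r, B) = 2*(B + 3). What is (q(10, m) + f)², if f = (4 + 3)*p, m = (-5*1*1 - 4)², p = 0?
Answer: 28224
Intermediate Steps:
m = 81 (m = (-5*1 - 4)² = (-5 - 4)² = (-9)² = 81)
q(r, B) = 6 + 2*B (q(r, B) = 2*(3 + B) = 6 + 2*B)
f = 0 (f = (4 + 3)*0 = 7*0 = 0)
(q(10, m) + f)² = ((6 + 2*81) + 0)² = ((6 + 162) + 0)² = (168 + 0)² = 168² = 28224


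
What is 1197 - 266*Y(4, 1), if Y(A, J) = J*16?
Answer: -3059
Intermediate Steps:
Y(A, J) = 16*J
1197 - 266*Y(4, 1) = 1197 - 4256 = -3059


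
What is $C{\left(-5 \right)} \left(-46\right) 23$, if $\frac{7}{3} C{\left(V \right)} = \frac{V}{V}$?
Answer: $- \frac{3174}{7} \approx -453.43$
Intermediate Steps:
$C{\left(V \right)} = \frac{3}{7}$ ($C{\left(V \right)} = \frac{3 \frac{V}{V}}{7} = \frac{3}{7} \cdot 1 = \frac{3}{7}$)
$C{\left(-5 \right)} \left(-46\right) 23 = \frac{3}{7} \left(-46\right) 23 = \left(- \frac{138}{7}\right) 23 = - \frac{3174}{7}$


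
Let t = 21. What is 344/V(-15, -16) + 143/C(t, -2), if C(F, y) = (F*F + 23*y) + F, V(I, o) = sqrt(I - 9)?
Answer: 11/32 - 86*I*sqrt(6)/3 ≈ 0.34375 - 70.219*I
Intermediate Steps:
V(I, o) = sqrt(-9 + I)
C(F, y) = F + F**2 + 23*y (C(F, y) = (F**2 + 23*y) + F = F + F**2 + 23*y)
344/V(-15, -16) + 143/C(t, -2) = 344/(sqrt(-9 - 15)) + 143/(21 + 21**2 + 23*(-2)) = 344/(sqrt(-24)) + 143/(21 + 441 - 46) = 344/((2*I*sqrt(6))) + 143/416 = 344*(-I*sqrt(6)/12) + 143*(1/416) = -86*I*sqrt(6)/3 + 11/32 = 11/32 - 86*I*sqrt(6)/3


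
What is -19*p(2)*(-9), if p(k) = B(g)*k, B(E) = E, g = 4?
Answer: 1368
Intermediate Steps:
p(k) = 4*k
-19*p(2)*(-9) = -76*2*(-9) = -19*8*(-9) = -152*(-9) = 1368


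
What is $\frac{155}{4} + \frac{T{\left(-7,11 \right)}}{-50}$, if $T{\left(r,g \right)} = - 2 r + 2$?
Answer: $\frac{3843}{100} \approx 38.43$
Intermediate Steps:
$T{\left(r,g \right)} = 2 - 2 r$
$\frac{155}{4} + \frac{T{\left(-7,11 \right)}}{-50} = \frac{155}{4} + \frac{2 - -14}{-50} = 155 \cdot \frac{1}{4} + \left(2 + 14\right) \left(- \frac{1}{50}\right) = \frac{155}{4} + 16 \left(- \frac{1}{50}\right) = \frac{155}{4} - \frac{8}{25} = \frac{3843}{100}$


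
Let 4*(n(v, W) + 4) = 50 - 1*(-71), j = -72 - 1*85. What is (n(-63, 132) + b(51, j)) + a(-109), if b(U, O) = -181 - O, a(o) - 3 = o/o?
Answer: 25/4 ≈ 6.2500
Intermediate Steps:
a(o) = 4 (a(o) = 3 + o/o = 3 + 1 = 4)
j = -157 (j = -72 - 85 = -157)
n(v, W) = 105/4 (n(v, W) = -4 + (50 - 1*(-71))/4 = -4 + (50 + 71)/4 = -4 + (¼)*121 = -4 + 121/4 = 105/4)
(n(-63, 132) + b(51, j)) + a(-109) = (105/4 + (-181 - 1*(-157))) + 4 = (105/4 + (-181 + 157)) + 4 = (105/4 - 24) + 4 = 9/4 + 4 = 25/4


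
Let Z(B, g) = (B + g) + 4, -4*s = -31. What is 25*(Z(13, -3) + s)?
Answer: 2175/4 ≈ 543.75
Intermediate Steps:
s = 31/4 (s = -¼*(-31) = 31/4 ≈ 7.7500)
Z(B, g) = 4 + B + g
25*(Z(13, -3) + s) = 25*((4 + 13 - 3) + 31/4) = 25*(14 + 31/4) = 25*(87/4) = 2175/4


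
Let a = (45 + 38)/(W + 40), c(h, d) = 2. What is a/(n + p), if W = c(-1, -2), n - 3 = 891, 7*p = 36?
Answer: 83/37764 ≈ 0.0021979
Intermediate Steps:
p = 36/7 (p = (⅐)*36 = 36/7 ≈ 5.1429)
n = 894 (n = 3 + 891 = 894)
W = 2
a = 83/42 (a = (45 + 38)/(2 + 40) = 83/42 ≈ 1.9762)
a/(n + p) = (83/42)/(894 + 36/7) = (83/42)/(6294/7) = (7/6294)*(83/42) = 83/37764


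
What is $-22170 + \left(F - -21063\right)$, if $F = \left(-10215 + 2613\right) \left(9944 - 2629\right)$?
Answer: $-55609737$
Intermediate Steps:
$F = -55608630$ ($F = \left(-7602\right) 7315 = -55608630$)
$-22170 + \left(F - -21063\right) = -22170 - 55587567 = -55609737$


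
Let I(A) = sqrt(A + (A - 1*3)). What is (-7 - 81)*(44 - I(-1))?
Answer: -3872 + 88*I*sqrt(5) ≈ -3872.0 + 196.77*I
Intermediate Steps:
I(A) = sqrt(-3 + 2*A) (I(A) = sqrt(A + (A - 3)) = sqrt(A + (-3 + A)) = sqrt(-3 + 2*A))
(-7 - 81)*(44 - I(-1)) = (-7 - 81)*(44 - sqrt(-3 + 2*(-1))) = -88*(44 - sqrt(-3 - 2)) = -88*(44 - sqrt(-5)) = -88*(44 - I*sqrt(5)) = -3872 + 88*I*sqrt(5)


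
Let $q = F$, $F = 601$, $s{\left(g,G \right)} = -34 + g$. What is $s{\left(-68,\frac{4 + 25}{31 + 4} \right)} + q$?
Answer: $499$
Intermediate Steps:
$q = 601$
$s{\left(-68,\frac{4 + 25}{31 + 4} \right)} + q = \left(-34 - 68\right) + 601 = -102 + 601 = 499$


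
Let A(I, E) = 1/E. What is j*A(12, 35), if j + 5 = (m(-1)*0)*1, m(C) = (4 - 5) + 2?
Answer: -1/7 ≈ -0.14286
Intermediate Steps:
m(C) = 1 (m(C) = -1 + 2 = 1)
j = -5 (j = -5 + (1*0)*1 = -5 + 0*1 = -5 + 0 = -5)
j*A(12, 35) = -5/35 = -5*1/35 = -1/7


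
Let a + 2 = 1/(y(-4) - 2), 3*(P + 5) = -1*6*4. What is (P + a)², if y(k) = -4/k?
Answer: 256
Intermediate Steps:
P = -13 (P = -5 + (-1*6*4)/3 = -5 + (-6*4)/3 = -5 + (⅓)*(-24) = -5 - 8 = -13)
a = -3 (a = -2 + 1/(-4/(-4) - 2) = -2 + 1/(-4*(-¼) - 2) = -2 + 1/(1 - 2) = -2 + 1/(-1) = -2 - 1 = -3)
(P + a)² = (-13 - 3)² = (-16)² = 256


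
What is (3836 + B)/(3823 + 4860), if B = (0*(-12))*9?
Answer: 3836/8683 ≈ 0.44178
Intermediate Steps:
B = 0 (B = 0*9 = 0)
(3836 + B)/(3823 + 4860) = (3836 + 0)/(3823 + 4860) = 3836/8683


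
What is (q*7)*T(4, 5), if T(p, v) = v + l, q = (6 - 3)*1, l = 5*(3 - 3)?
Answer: 105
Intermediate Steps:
l = 0 (l = 5*0 = 0)
q = 3 (q = 3*1 = 3)
T(p, v) = v (T(p, v) = v + 0 = v)
(q*7)*T(4, 5) = (3*7)*5 = 21*5 = 105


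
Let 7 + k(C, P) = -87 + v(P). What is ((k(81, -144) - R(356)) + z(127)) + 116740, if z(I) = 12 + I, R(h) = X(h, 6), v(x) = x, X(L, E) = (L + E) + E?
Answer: 116273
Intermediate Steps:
X(L, E) = L + 2*E (X(L, E) = (E + L) + E = L + 2*E)
k(C, P) = -94 + P (k(C, P) = -7 + (-87 + P) = -94 + P)
R(h) = 12 + h (R(h) = h + 2*6 = h + 12 = 12 + h)
((k(81, -144) - R(356)) + z(127)) + 116740 = (((-94 - 144) - (12 + 356)) + (12 + 127)) + 116740 = ((-238 - 1*368) + 139) + 116740 = ((-238 - 368) + 139) + 116740 = (-606 + 139) + 116740 = -467 + 116740 = 116273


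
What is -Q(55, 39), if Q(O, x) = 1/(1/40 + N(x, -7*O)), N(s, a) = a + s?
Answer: 40/13839 ≈ 0.0028904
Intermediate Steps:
Q(O, x) = 1/(1/40 + x - 7*O) (Q(O, x) = 1/(1/40 + (-7*O + x)) = 1/(1/40 + (x - 7*O)) = 1/(1/40 + x - 7*O))
-Q(55, 39) = -40/(1 - 280*55 + 40*39) = -40/(1 - 15400 + 1560) = -40/(-13839) = -40*(-1)/13839 = -1*(-40/13839) = 40/13839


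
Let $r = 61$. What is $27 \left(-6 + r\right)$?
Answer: $1485$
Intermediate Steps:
$27 \left(-6 + r\right) = 27 \left(-6 + 61\right) = 27 \cdot 55 = 1485$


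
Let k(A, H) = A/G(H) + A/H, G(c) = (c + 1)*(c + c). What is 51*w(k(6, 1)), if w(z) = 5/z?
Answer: 34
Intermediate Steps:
G(c) = 2*c*(1 + c) (G(c) = (1 + c)*(2*c) = 2*c*(1 + c))
k(A, H) = A/H + A/(2*H*(1 + H)) (k(A, H) = A/((2*H*(1 + H))) + A/H = A*(1/(2*H*(1 + H))) + A/H = A/(2*H*(1 + H)) + A/H = A/H + A/(2*H*(1 + H)))
51*w(k(6, 1)) = 51*(5/(((½)*6*(3 + 2*1)/(1*(1 + 1))))) = 51*(5/(((½)*6*1*(3 + 2)/2))) = 51*(5/(((½)*6*1*(½)*5))) = 51*(5/(15/2)) = 51*(5*(2/15)) = 51*(⅔) = 34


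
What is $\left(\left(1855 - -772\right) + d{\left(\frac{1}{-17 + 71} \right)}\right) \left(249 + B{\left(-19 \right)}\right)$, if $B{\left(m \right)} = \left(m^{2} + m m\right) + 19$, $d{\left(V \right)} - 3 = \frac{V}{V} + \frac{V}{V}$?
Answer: $2605680$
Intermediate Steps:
$d{\left(V \right)} = 5$ ($d{\left(V \right)} = 3 + \left(\frac{V}{V} + \frac{V}{V}\right) = 3 + \left(1 + 1\right) = 3 + 2 = 5$)
$B{\left(m \right)} = 19 + 2 m^{2}$ ($B{\left(m \right)} = \left(m^{2} + m^{2}\right) + 19 = 2 m^{2} + 19 = 19 + 2 m^{2}$)
$\left(\left(1855 - -772\right) + d{\left(\frac{1}{-17 + 71} \right)}\right) \left(249 + B{\left(-19 \right)}\right) = \left(\left(1855 - -772\right) + 5\right) \left(249 + \left(19 + 2 \left(-19\right)^{2}\right)\right) = \left(\left(1855 + 772\right) + 5\right) \left(249 + \left(19 + 2 \cdot 361\right)\right) = \left(2627 + 5\right) \left(249 + \left(19 + 722\right)\right) = 2632 \left(249 + 741\right) = 2632 \cdot 990 = 2605680$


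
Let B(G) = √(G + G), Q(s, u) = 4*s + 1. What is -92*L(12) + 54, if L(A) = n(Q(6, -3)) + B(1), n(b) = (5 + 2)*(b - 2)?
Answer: -14758 - 92*√2 ≈ -14888.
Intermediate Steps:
Q(s, u) = 1 + 4*s
B(G) = √2*√G (B(G) = √(2*G) = √2*√G)
n(b) = -14 + 7*b (n(b) = 7*(-2 + b) = -14 + 7*b)
L(A) = 161 + √2 (L(A) = (-14 + 7*(1 + 4*6)) + √2*√1 = (-14 + 7*(1 + 24)) + √2*1 = (-14 + 7*25) + √2 = (-14 + 175) + √2 = 161 + √2)
-92*L(12) + 54 = -92*(161 + √2) + 54 = (-14812 - 92*√2) + 54 = -14758 - 92*√2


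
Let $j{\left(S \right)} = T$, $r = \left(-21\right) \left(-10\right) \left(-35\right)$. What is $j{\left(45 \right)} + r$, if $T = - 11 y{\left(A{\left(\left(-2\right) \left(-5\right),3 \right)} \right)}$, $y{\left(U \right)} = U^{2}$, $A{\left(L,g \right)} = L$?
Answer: $-8450$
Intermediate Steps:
$r = -7350$ ($r = 210 \left(-35\right) = -7350$)
$T = -1100$ ($T = - 11 \left(\left(-2\right) \left(-5\right)\right)^{2} = - 11 \cdot 10^{2} = \left(-11\right) 100 = -1100$)
$j{\left(S \right)} = -1100$
$j{\left(45 \right)} + r = -1100 - 7350 = -8450$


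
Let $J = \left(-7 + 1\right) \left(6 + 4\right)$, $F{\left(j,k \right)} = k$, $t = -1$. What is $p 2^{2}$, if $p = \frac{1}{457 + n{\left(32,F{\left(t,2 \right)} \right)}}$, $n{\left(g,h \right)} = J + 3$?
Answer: $\frac{1}{100} \approx 0.01$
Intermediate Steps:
$J = -60$ ($J = \left(-6\right) 10 = -60$)
$n{\left(g,h \right)} = -57$ ($n{\left(g,h \right)} = -60 + 3 = -57$)
$p = \frac{1}{400}$ ($p = \frac{1}{457 - 57} = \frac{1}{400} \approx 0.0025$)
$p 2^{2} = \frac{2^{2}}{400} = \frac{1}{400} \cdot 4 = \frac{1}{100}$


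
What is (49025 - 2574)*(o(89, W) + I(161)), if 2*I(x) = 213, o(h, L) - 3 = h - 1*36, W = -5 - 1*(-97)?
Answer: 15096575/2 ≈ 7.5483e+6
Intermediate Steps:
W = 92 (W = -5 + 97 = 92)
o(h, L) = -33 + h (o(h, L) = 3 + (h - 1*36) = 3 + (h - 36) = 3 + (-36 + h) = -33 + h)
I(x) = 213/2 (I(x) = (½)*213 = 213/2)
(49025 - 2574)*(o(89, W) + I(161)) = (49025 - 2574)*((-33 + 89) + 213/2) = 46451*(56 + 213/2) = 46451*(325/2) = 15096575/2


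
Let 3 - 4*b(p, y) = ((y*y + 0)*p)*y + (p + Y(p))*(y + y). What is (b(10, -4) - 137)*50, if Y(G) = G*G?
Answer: 24375/2 ≈ 12188.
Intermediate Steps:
Y(G) = G²
b(p, y) = ¾ - y*(p + p²)/2 - p*y³/4 (b(p, y) = ¾ - (((y*y + 0)*p)*y + (p + p²)*(y + y))/4 = ¾ - (((y² + 0)*p)*y + (p + p²)*(2*y))/4 = ¾ - ((y²*p)*y + 2*y*(p + p²))/4 = ¾ - ((p*y²)*y + 2*y*(p + p²))/4 = ¾ - (p*y³ + 2*y*(p + p²))/4 = ¾ + (-y*(p + p²)/2 - p*y³/4) = ¾ - y*(p + p²)/2 - p*y³/4)
(b(10, -4) - 137)*50 = ((¾ - ½*10*(-4) - ½*(-4)*10² - ¼*10*(-4)³) - 137)*50 = ((¾ + 20 - ½*(-4)*100 - ¼*10*(-64)) - 137)*50 = ((¾ + 20 + 200 + 160) - 137)*50 = (1523/4 - 137)*50 = (975/4)*50 = 24375/2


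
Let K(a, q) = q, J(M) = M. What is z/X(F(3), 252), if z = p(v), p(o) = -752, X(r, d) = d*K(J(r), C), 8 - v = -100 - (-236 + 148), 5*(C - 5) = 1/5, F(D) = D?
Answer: -2350/3969 ≈ -0.59209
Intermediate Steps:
C = 126/25 (C = 5 + (1/5)/5 = 5 + (1/5)*(1/5) = 5 + 1/25 = 126/25 ≈ 5.0400)
v = 20 (v = 8 - (-100 - (-236 + 148)) = 8 - (-100 - 1*(-88)) = 8 - (-100 + 88) = 8 - 1*(-12) = 8 + 12 = 20)
X(r, d) = 126*d/25 (X(r, d) = d*(126/25) = 126*d/25)
z = -752
z/X(F(3), 252) = -752/((126/25)*252) = -752/31752/25 = -752*25/31752 = -2350/3969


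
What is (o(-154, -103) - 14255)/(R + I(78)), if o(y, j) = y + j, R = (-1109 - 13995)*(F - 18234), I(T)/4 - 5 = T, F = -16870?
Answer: -3628/132552787 ≈ -2.7370e-5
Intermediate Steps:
I(T) = 20 + 4*T
R = 530210816 (R = (-1109 - 13995)*(-16870 - 18234) = -15104*(-35104) = 530210816)
o(y, j) = j + y
(o(-154, -103) - 14255)/(R + I(78)) = ((-103 - 154) - 14255)/(530210816 + (20 + 4*78)) = (-257 - 14255)/(530210816 + (20 + 312)) = -14512/(530210816 + 332) = -14512/530211148 = -14512*1/530211148 = -3628/132552787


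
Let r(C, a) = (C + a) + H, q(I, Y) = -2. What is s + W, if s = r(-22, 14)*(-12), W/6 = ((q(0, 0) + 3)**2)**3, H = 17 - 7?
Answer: -18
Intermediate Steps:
H = 10
W = 6 (W = 6*((-2 + 3)**2)**3 = 6*(1**2)**3 = 6*1**3 = 6*1 = 6)
r(C, a) = 10 + C + a (r(C, a) = (C + a) + 10 = 10 + C + a)
s = -24 (s = (10 - 22 + 14)*(-12) = 2*(-12) = -24)
s + W = -24 + 6 = -18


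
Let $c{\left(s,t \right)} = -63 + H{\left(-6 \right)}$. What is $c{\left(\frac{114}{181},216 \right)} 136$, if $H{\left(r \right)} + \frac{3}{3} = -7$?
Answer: $-9656$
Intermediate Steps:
$H{\left(r \right)} = -8$ ($H{\left(r \right)} = -1 - 7 = -8$)
$c{\left(s,t \right)} = -71$ ($c{\left(s,t \right)} = -63 - 8 = -71$)
$c{\left(\frac{114}{181},216 \right)} 136 = \left(-71\right) 136 = -9656$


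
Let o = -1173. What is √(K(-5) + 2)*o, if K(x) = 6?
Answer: -2346*√2 ≈ -3317.7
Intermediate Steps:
√(K(-5) + 2)*o = √(6 + 2)*(-1173) = √8*(-1173) = (2*√2)*(-1173) = -2346*√2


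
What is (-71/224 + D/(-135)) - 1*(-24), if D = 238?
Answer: 662863/30240 ≈ 21.920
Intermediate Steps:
(-71/224 + D/(-135)) - 1*(-24) = (-71/224 + 238/(-135)) - 1*(-24) = (-71*1/224 + 238*(-1/135)) + 24 = (-71/224 - 238/135) + 24 = -62897/30240 + 24 = 662863/30240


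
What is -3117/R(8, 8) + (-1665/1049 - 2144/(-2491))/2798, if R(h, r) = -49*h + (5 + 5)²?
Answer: 11394444784283/1067455505972 ≈ 10.674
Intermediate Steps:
R(h, r) = 100 - 49*h (R(h, r) = -49*h + 10² = -49*h + 100 = 100 - 49*h)
-3117/R(8, 8) + (-1665/1049 - 2144/(-2491))/2798 = -3117/(100 - 49*8) + (-1665/1049 - 2144/(-2491))/2798 = -3117/(100 - 392) + (-1665*1/1049 - 2144*(-1/2491))*(1/2798) = -3117/(-292) + (-1665/1049 + 2144/2491)*(1/2798) = -3117*(-1/292) - 1898459/2613059*1/2798 = 3117/292 - 1898459/7311339082 = 11394444784283/1067455505972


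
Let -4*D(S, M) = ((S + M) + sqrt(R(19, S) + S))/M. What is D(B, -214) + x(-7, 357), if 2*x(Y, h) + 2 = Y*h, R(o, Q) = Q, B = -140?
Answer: -535391/428 + I*sqrt(70)/428 ≈ -1250.9 + 0.019548*I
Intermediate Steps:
D(S, M) = -(M + S + sqrt(2)*sqrt(S))/(4*M) (D(S, M) = -((S + M) + sqrt(S + S))/(4*M) = -((M + S) + sqrt(2*S))/(4*M) = -((M + S) + sqrt(2)*sqrt(S))/(4*M) = -(M + S + sqrt(2)*sqrt(S))/(4*M))
x(Y, h) = -1 + Y*h/2 (x(Y, h) = -1 + (Y*h)/2 = -1 + Y*h/2)
D(B, -214) + x(-7, 357) = (1/4)*(-1*(-214) - 1*(-140) - sqrt(2)*sqrt(-140))/(-214) + (-1 + (1/2)*(-7)*357) = (1/4)*(-1/214)*(214 + 140 - sqrt(2)*2*I*sqrt(35)) + (-1 - 2499/2) = (1/4)*(-1/214)*(214 + 140 - 2*I*sqrt(70)) - 2501/2 = (1/4)*(-1/214)*(354 - 2*I*sqrt(70)) - 2501/2 = (-177/428 + I*sqrt(70)/428) - 2501/2 = -535391/428 + I*sqrt(70)/428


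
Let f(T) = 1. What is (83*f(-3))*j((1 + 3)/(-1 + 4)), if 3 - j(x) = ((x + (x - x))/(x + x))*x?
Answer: 581/3 ≈ 193.67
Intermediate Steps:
j(x) = 3 - x/2 (j(x) = 3 - (x + (x - x))/(x + x)*x = 3 - (x + 0)/((2*x))*x = 3 - x*(1/(2*x))*x = 3 - x/2)
(83*f(-3))*j((1 + 3)/(-1 + 4)) = (83*1)*(3 - (1 + 3)/(2*(-1 + 4))) = 83*(3 - 2/3) = 83*(3 - ½*4/3) = 83*(3 - ⅔) = 83*(7/3) = 581/3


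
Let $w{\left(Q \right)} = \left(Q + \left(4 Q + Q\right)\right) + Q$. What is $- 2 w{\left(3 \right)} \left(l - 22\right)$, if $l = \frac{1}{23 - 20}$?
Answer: $910$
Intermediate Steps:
$l = \frac{1}{3} \approx 0.33333$
$w{\left(Q \right)} = 7 Q$ ($w{\left(Q \right)} = \left(Q + 5 Q\right) + Q = 6 Q + Q = 7 Q$)
$- 2 w{\left(3 \right)} \left(l - 22\right) = - 2 \cdot 7 \cdot 3 \left(\frac{1}{3} - 22\right) = \left(-2\right) 21 \left(- \frac{65}{3}\right) = \left(-42\right) \left(- \frac{65}{3}\right) = 910$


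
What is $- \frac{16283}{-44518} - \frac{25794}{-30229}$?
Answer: $\frac{1640516099}{1345734622} \approx 1.219$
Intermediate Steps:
$- \frac{16283}{-44518} - \frac{25794}{-30229} = \left(-16283\right) \left(- \frac{1}{44518}\right) - - \frac{25794}{30229} = \frac{16283}{44518} + \frac{25794}{30229} = \frac{1640516099}{1345734622}$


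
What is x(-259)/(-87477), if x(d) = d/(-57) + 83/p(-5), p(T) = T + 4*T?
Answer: -1744/124654725 ≈ -1.3991e-5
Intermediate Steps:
p(T) = 5*T
x(d) = -83/25 - d/57 (x(d) = d/(-57) + 83/((5*(-5))) = d*(-1/57) + 83/(-25) = -d/57 + 83*(-1/25) = -d/57 - 83/25 = -83/25 - d/57)
x(-259)/(-87477) = (-83/25 - 1/57*(-259))/(-87477) = (-83/25 + 259/57)*(-1/87477) = (1744/1425)*(-1/87477) = -1744/124654725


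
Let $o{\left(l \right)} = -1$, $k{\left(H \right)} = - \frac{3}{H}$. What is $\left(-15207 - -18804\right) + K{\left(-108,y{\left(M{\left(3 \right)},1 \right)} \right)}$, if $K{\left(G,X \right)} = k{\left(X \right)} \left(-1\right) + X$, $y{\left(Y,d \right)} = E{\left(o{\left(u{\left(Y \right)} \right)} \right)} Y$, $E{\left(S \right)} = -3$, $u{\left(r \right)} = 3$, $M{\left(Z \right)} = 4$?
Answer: $\frac{14339}{4} \approx 3584.8$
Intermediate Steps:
$y{\left(Y,d \right)} = - 3 Y$
$K{\left(G,X \right)} = X + \frac{3}{X}$ ($K{\left(G,X \right)} = - \frac{3}{X} \left(-1\right) + X = \frac{3}{X} + X = X + \frac{3}{X}$)
$\left(-15207 - -18804\right) + K{\left(-108,y{\left(M{\left(3 \right)},1 \right)} \right)} = \left(-15207 - -18804\right) + \left(\left(-3\right) 4 + \frac{3}{\left(-3\right) 4}\right) = \left(-15207 + 18804\right) - \left(12 - \frac{3}{-12}\right) = 3597 + \left(-12 + 3 \left(- \frac{1}{12}\right)\right) = 3597 - \frac{49}{4} = \frac{14339}{4}$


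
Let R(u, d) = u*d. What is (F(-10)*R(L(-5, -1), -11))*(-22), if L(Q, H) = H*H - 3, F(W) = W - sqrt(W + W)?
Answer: 4840 + 968*I*sqrt(5) ≈ 4840.0 + 2164.5*I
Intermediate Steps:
F(W) = W - sqrt(2)*sqrt(W) (F(W) = W - sqrt(2*W) = W - sqrt(2)*sqrt(W))
L(Q, H) = -3 + H**2 (L(Q, H) = H**2 - 3 = -3 + H**2)
R(u, d) = d*u
(F(-10)*R(L(-5, -1), -11))*(-22) = ((-10 - sqrt(2)*sqrt(-10))*(-11*(-3 + (-1)**2)))*(-22) = ((-10 - sqrt(2)*I*sqrt(10))*(-11*(-3 + 1)))*(-22) = ((-10 - 2*I*sqrt(5))*(-11*(-2)))*(-22) = ((-10 - 2*I*sqrt(5))*22)*(-22) = (-220 - 44*I*sqrt(5))*(-22) = 4840 + 968*I*sqrt(5)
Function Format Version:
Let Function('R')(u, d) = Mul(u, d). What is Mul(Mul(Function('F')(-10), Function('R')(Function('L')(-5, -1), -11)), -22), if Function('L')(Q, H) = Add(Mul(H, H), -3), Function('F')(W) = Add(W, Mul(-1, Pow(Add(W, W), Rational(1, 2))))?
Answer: Add(4840, Mul(968, I, Pow(5, Rational(1, 2)))) ≈ Add(4840.0, Mul(2164.5, I))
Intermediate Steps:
Function('F')(W) = Add(W, Mul(-1, Pow(2, Rational(1, 2)), Pow(W, Rational(1, 2)))) (Function('F')(W) = Add(W, Mul(-1, Pow(Mul(2, W), Rational(1, 2)))) = Add(W, Mul(-1, Mul(Pow(2, Rational(1, 2)), Pow(W, Rational(1, 2))))) = Add(W, Mul(-1, Pow(2, Rational(1, 2)), Pow(W, Rational(1, 2)))))
Function('L')(Q, H) = Add(-3, Pow(H, 2)) (Function('L')(Q, H) = Add(Pow(H, 2), -3) = Add(-3, Pow(H, 2)))
Function('R')(u, d) = Mul(d, u)
Mul(Mul(Function('F')(-10), Function('R')(Function('L')(-5, -1), -11)), -22) = Mul(Mul(Add(-10, Mul(-1, Pow(2, Rational(1, 2)), Pow(-10, Rational(1, 2)))), Mul(-11, Add(-3, Pow(-1, 2)))), -22) = Mul(Mul(Add(-10, Mul(-1, Pow(2, Rational(1, 2)), Mul(I, Pow(10, Rational(1, 2))))), Mul(-11, Add(-3, 1))), -22) = Mul(Mul(Add(-10, Mul(-2, I, Pow(5, Rational(1, 2)))), Mul(-11, -2)), -22) = Mul(Mul(Add(-10, Mul(-2, I, Pow(5, Rational(1, 2)))), 22), -22) = Mul(Add(-220, Mul(-44, I, Pow(5, Rational(1, 2)))), -22) = Add(4840, Mul(968, I, Pow(5, Rational(1, 2))))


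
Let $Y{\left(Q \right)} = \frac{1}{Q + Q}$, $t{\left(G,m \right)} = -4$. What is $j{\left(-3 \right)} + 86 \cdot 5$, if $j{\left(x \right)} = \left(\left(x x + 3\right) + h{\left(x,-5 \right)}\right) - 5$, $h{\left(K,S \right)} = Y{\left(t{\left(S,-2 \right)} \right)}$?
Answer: $\frac{3495}{8} \approx 436.88$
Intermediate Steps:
$Y{\left(Q \right)} = \frac{1}{2 Q}$
$h{\left(K,S \right)} = - \frac{1}{8}$ ($h{\left(K,S \right)} = \frac{1}{2 \left(-4\right)} = \frac{1}{2} \left(- \frac{1}{4}\right) = - \frac{1}{8}$)
$j{\left(x \right)} = - \frac{17}{8} + x^{2}$ ($j{\left(x \right)} = \left(\left(x x + 3\right) - \frac{1}{8}\right) - 5 = \left(\left(x^{2} + 3\right) - \frac{1}{8}\right) - 5 = \left(\left(3 + x^{2}\right) - \frac{1}{8}\right) - 5 = \left(\frac{23}{8} + x^{2}\right) - 5 = - \frac{17}{8} + x^{2}$)
$j{\left(-3 \right)} + 86 \cdot 5 = \left(- \frac{17}{8} + \left(-3\right)^{2}\right) + 86 \cdot 5 = \left(- \frac{17}{8} + 9\right) + 430 = \frac{55}{8} + 430 = \frac{3495}{8}$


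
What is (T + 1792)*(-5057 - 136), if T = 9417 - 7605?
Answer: -18715572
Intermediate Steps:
T = 1812
(T + 1792)*(-5057 - 136) = (1812 + 1792)*(-5057 - 136) = 3604*(-5193) = -18715572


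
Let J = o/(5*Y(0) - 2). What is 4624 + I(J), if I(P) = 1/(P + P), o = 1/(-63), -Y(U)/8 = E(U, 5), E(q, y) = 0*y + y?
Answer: 10987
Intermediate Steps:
E(q, y) = y (E(q, y) = 0 + y = y)
Y(U) = -40 (Y(U) = -8*5 = -40)
o = -1/63 ≈ -0.015873
J = 1/12726 (J = -1/(63*(5*(-40) - 2)) = -1/(63*(-200 - 2)) = -1/63/(-202) = -1/63*(-1/202) = 1/12726 ≈ 7.8579e-5)
I(P) = 1/(2*P)
4624 + I(J) = 4624 + 1/(2*(1/12726)) = 4624 + (½)*12726 = 4624 + 6363 = 10987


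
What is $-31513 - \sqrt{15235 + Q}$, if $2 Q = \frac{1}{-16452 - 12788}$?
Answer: $-31513 - \frac{\sqrt{3256395930345}}{14620} \approx -31636.0$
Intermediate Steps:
$Q = - \frac{1}{58480}$ ($Q = \frac{1}{2 \left(-16452 - 12788\right)} = \frac{1}{2 \left(-29240\right)} = \frac{1}{2} \left(- \frac{1}{29240}\right) = - \frac{1}{58480} \approx -1.71 \cdot 10^{-5}$)
$-31513 - \sqrt{15235 + Q} = -31513 - \sqrt{15235 - \frac{1}{58480}} = -31513 - \sqrt{\frac{890942799}{58480}} = -31513 - \frac{\sqrt{3256395930345}}{14620}$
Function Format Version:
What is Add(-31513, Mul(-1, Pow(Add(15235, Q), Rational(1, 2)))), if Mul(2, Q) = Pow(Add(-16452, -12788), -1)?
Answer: Add(-31513, Mul(Rational(-1, 14620), Pow(3256395930345, Rational(1, 2)))) ≈ -31636.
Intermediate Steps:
Q = Rational(-1, 58480) (Q = Mul(Rational(1, 2), Pow(Add(-16452, -12788), -1)) = Mul(Rational(1, 2), Pow(-29240, -1)) = Mul(Rational(1, 2), Rational(-1, 29240)) = Rational(-1, 58480) ≈ -1.7100e-5)
Add(-31513, Mul(-1, Pow(Add(15235, Q), Rational(1, 2)))) = Add(-31513, Mul(-1, Pow(Add(15235, Rational(-1, 58480)), Rational(1, 2)))) = Add(-31513, Mul(-1, Pow(Rational(890942799, 58480), Rational(1, 2)))) = Add(-31513, Mul(-1, Mul(Rational(1, 14620), Pow(3256395930345, Rational(1, 2))))) = Add(-31513, Mul(Rational(-1, 14620), Pow(3256395930345, Rational(1, 2))))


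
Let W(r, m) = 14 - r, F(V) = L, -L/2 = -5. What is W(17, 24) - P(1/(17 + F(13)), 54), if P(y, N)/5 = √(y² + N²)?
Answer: -3 - 5*√2125765/27 ≈ -273.00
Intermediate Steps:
L = 10 (L = -2*(-5) = 10)
F(V) = 10
P(y, N) = 5*√(N² + y²) (P(y, N) = 5*√(y² + N²) = 5*√(N² + y²))
W(17, 24) - P(1/(17 + F(13)), 54) = (14 - 1*17) - 5*√(54² + (1/(17 + 10))²) = (14 - 17) - 5*√(2916 + (1/27)²) = -3 - 5*√(2916 + (1/27)²) = -3 - 5*√(2916 + 1/729) = -3 - 5*√(2125765/729) = -3 - 5*√2125765/27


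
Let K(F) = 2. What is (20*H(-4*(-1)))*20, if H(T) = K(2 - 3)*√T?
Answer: 1600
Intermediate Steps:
H(T) = 2*√T
(20*H(-4*(-1)))*20 = (20*(2*√(-4*(-1))))*20 = (20*(2*√4))*20 = (20*(2*2))*20 = (20*4)*20 = 80*20 = 1600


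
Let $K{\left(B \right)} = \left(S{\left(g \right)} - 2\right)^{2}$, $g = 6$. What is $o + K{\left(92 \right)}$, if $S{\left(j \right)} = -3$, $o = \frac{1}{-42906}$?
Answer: $\frac{1072649}{42906} \approx 25.0$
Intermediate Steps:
$o = - \frac{1}{42906} \approx -2.3307 \cdot 10^{-5}$
$K{\left(B \right)} = 25$ ($K{\left(B \right)} = \left(-3 - 2\right)^{2} = \left(-5\right)^{2} = 25$)
$o + K{\left(92 \right)} = - \frac{1}{42906} + 25 = \frac{1072649}{42906}$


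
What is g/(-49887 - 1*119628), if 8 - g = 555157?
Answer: 555149/169515 ≈ 3.2749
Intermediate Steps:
g = -555149 (g = 8 - 1*555157 = 8 - 555157 = -555149)
g/(-49887 - 1*119628) = -555149/(-49887 - 1*119628) = -555149/(-49887 - 119628) = -555149/(-169515) = -555149*(-1/169515) = 555149/169515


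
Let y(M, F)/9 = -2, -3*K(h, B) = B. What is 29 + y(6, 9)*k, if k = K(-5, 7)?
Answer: 71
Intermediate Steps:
K(h, B) = -B/3
k = -7/3 (k = -⅓*7 = -7/3 ≈ -2.3333)
y(M, F) = -18 (y(M, F) = 9*(-2) = -18)
29 + y(6, 9)*k = 29 - 18*(-7/3) = 29 + 42 = 71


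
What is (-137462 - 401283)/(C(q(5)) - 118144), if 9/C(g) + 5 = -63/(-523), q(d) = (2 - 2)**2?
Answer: 274975448/60301639 ≈ 4.5600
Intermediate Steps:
q(d) = 0 (q(d) = 0**2 = 0)
C(g) = -4707/2552 (C(g) = 9/(-5 - 63/(-523)) = 9/(-5 - 63*(-1/523)) = 9/(-5 + 63/523) = 9/(-2552/523) = 9*(-523/2552) = -4707/2552)
(-137462 - 401283)/(C(q(5)) - 118144) = (-137462 - 401283)/(-4707/2552 - 118144) = -538745/(-301508195/2552) = -538745*(-2552/301508195) = 274975448/60301639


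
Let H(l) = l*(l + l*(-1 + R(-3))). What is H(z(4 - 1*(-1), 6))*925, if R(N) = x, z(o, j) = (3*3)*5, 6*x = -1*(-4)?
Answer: 1248750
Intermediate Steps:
x = ⅔ (x = (-1*(-4))/6 = (⅙)*4 = ⅔ ≈ 0.66667)
z(o, j) = 45 (z(o, j) = 9*5 = 45)
R(N) = ⅔
H(l) = 2*l²/3 (H(l) = l*(l + l*(-1 + ⅔)) = l*(l + l*(-⅓)) = l*(l - l/3) = l*(2*l/3) = 2*l²/3)
H(z(4 - 1*(-1), 6))*925 = ((⅔)*45²)*925 = ((⅔)*2025)*925 = 1350*925 = 1248750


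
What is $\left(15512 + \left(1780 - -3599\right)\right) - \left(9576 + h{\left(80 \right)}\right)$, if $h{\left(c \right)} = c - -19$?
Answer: $11216$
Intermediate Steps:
$h{\left(c \right)} = 19 + c$ ($h{\left(c \right)} = c + 19 = 19 + c$)
$\left(15512 + \left(1780 - -3599\right)\right) - \left(9576 + h{\left(80 \right)}\right) = \left(15512 + \left(1780 - -3599\right)\right) - 9675 = \left(15512 + \left(1780 + 3599\right)\right) - 9675 = \left(15512 + 5379\right) - 9675 = 20891 - 9675 = 11216$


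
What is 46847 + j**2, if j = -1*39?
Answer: 48368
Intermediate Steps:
j = -39
46847 + j**2 = 46847 + (-39)**2 = 46847 + 1521 = 48368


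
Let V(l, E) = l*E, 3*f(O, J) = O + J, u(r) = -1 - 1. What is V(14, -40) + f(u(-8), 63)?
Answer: -1619/3 ≈ -539.67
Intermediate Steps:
u(r) = -2
f(O, J) = J/3 + O/3 (f(O, J) = (O + J)/3 = (J + O)/3 = J/3 + O/3)
V(l, E) = E*l
V(14, -40) + f(u(-8), 63) = -40*14 + ((⅓)*63 + (⅓)*(-2)) = -560 + (21 - ⅔) = -560 + 61/3 = -1619/3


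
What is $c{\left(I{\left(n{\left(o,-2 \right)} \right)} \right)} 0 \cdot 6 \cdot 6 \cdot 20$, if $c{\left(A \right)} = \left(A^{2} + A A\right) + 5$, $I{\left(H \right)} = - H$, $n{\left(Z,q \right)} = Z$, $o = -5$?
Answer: $0$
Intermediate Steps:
$c{\left(A \right)} = 5 + 2 A^{2}$ ($c{\left(A \right)} = \left(A^{2} + A^{2}\right) + 5 = 2 A^{2} + 5 = 5 + 2 A^{2}$)
$c{\left(I{\left(n{\left(o,-2 \right)} \right)} \right)} 0 \cdot 6 \cdot 6 \cdot 20 = \left(5 + 2 \left(\left(-1\right) \left(-5\right)\right)^{2}\right) 0 \cdot 6 \cdot 6 \cdot 20 = \left(5 + 2 \cdot 5^{2}\right) 0 \cdot 6 \cdot 6 \cdot 20 = \left(5 + 2 \cdot 25\right) 0 \cdot 6 \cdot 6 \cdot 20 = \left(5 + 50\right) 0 \cdot 6 \cdot 6 \cdot 20 = 55 \cdot 0 \cdot 6 \cdot 6 \cdot 20 = 0 \cdot 6 \cdot 6 \cdot 20 = 0 \cdot 6 \cdot 20 = 0 \cdot 20 = 0$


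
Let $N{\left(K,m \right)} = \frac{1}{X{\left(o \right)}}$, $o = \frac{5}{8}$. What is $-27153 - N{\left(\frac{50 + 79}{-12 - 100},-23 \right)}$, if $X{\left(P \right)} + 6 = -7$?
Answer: $- \frac{352988}{13} \approx -27153.0$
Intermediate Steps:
$o = \frac{5}{8}$ ($o = 5 \cdot \frac{1}{8} = \frac{5}{8} \approx 0.625$)
$X{\left(P \right)} = -13$ ($X{\left(P \right)} = -6 - 7 = -13$)
$N{\left(K,m \right)} = - \frac{1}{13}$ ($N{\left(K,m \right)} = \frac{1}{-13} = - \frac{1}{13}$)
$-27153 - N{\left(\frac{50 + 79}{-12 - 100},-23 \right)} = -27153 - - \frac{1}{13} = -27153 + \frac{1}{13} = - \frac{352988}{13}$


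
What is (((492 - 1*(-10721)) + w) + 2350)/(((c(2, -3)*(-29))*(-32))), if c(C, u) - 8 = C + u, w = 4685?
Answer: 2281/812 ≈ 2.8091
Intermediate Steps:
c(C, u) = 8 + C + u (c(C, u) = 8 + (C + u) = 8 + C + u)
(((492 - 1*(-10721)) + w) + 2350)/(((c(2, -3)*(-29))*(-32))) = (((492 - 1*(-10721)) + 4685) + 2350)/((((8 + 2 - 3)*(-29))*(-32))) = (((492 + 10721) + 4685) + 2350)/(((7*(-29))*(-32))) = ((11213 + 4685) + 2350)/((-203*(-32))) = (15898 + 2350)/6496 = 18248*(1/6496) = 2281/812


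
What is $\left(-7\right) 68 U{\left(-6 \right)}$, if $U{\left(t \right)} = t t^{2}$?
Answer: $102816$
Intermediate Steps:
$U{\left(t \right)} = t^{3}$
$\left(-7\right) 68 U{\left(-6 \right)} = \left(-7\right) 68 \left(-6\right)^{3} = \left(-476\right) \left(-216\right) = 102816$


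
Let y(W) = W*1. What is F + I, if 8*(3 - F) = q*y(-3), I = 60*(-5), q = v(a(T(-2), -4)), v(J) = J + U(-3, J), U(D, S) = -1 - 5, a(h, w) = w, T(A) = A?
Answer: -1203/4 ≈ -300.75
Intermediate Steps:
U(D, S) = -6
y(W) = W
v(J) = -6 + J (v(J) = J - 6 = -6 + J)
q = -10 (q = -6 - 4 = -10)
I = -300
F = -¾ (F = 3 - (-5)*(-3)/4 = 3 - ⅛*30 = 3 - 15/4 = -¾ ≈ -0.75000)
F + I = -¾ - 300 = -1203/4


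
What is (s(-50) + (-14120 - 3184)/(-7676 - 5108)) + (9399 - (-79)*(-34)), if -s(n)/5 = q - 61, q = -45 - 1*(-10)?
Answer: 11496577/1598 ≈ 7194.4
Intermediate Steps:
q = -35 (q = -45 + 10 = -35)
s(n) = 480 (s(n) = -5*(-35 - 61) = -5*(-96) = 480)
(s(-50) + (-14120 - 3184)/(-7676 - 5108)) + (9399 - (-79)*(-34)) = (480 + (-14120 - 3184)/(-7676 - 5108)) + (9399 - (-79)*(-34)) = (480 - 17304/(-12784)) + (9399 - 1*2686) = (480 - 17304*(-1/12784)) + (9399 - 2686) = (480 + 2163/1598) + 6713 = 769203/1598 + 6713 = 11496577/1598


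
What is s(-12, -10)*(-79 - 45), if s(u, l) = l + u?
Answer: 2728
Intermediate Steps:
s(-12, -10)*(-79 - 45) = (-10 - 12)*(-79 - 45) = -22*(-124) = 2728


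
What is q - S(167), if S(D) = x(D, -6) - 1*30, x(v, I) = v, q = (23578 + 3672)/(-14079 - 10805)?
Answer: -1718179/12442 ≈ -138.09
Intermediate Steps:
q = -13625/12442 (q = 27250/(-24884) = 27250*(-1/24884) = -13625/12442 ≈ -1.0951)
S(D) = -30 + D (S(D) = D - 1*30 = D - 30 = -30 + D)
q - S(167) = -13625/12442 - (-30 + 167) = -13625/12442 - 1*137 = -13625/12442 - 137 = -1718179/12442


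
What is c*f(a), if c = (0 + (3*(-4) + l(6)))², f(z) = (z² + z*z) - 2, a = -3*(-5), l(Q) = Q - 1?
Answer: 21952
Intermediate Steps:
l(Q) = -1 + Q
a = 15
f(z) = -2 + 2*z² (f(z) = (z² + z²) - 2 = 2*z² - 2 = -2 + 2*z²)
c = 49 (c = (0 + (3*(-4) + (-1 + 6)))² = (0 + (-12 + 5))² = (0 - 7)² = (-7)² = 49)
c*f(a) = 49*(-2 + 2*15²) = 49*(-2 + 2*225) = 49*(-2 + 450) = 49*448 = 21952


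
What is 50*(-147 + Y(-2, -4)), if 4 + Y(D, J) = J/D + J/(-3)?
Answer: -22150/3 ≈ -7383.3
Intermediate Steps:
Y(D, J) = -4 - J/3 + J/D (Y(D, J) = -4 + (J/D + J/(-3)) = -4 + (J/D + J*(-1/3)) = -4 + (J/D - J/3) = -4 + (-J/3 + J/D) = -4 - J/3 + J/D)
50*(-147 + Y(-2, -4)) = 50*(-147 + (-4 - 1/3*(-4) - 4/(-2))) = 50*(-147 + (-4 + 4/3 - 4*(-1/2))) = 50*(-147 + (-4 + 4/3 + 2)) = 50*(-147 - 2/3) = 50*(-443/3) = -22150/3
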